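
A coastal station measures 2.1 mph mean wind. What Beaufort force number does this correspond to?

2.1 mph = 0.9 m/s, which is Beaufort 1 (light air, 0.3–1.5 m/s).

Beaufort force 1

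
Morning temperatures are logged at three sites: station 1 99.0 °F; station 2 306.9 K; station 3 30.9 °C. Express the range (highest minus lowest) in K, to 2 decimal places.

6.32 K

station 1: 99.0 °F = 37.222 °C.
station 2: 306.9 K = 33.750 °C.
Spread: 37.222 − 30.900 = 6.322 °C.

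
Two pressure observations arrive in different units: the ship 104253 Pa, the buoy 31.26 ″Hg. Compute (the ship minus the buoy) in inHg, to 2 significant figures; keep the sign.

the ship: 104253 Pa = 30.7859 inHg.
Difference: 30.7859 − 31.2600 = -0.47 inHg.

-0.47 inHg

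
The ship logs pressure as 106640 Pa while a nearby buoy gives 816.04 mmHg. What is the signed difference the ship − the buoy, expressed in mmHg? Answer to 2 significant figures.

-16 mmHg

the ship: 106640 Pa = 799.87 mmHg.
Difference: 799.87 − 816.04 = -16 mmHg.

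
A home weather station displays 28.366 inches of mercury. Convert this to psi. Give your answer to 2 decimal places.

1 inHg = 0.491154 psi, so 28.366 × 0.491154 = 13.93 psi.

13.93 psi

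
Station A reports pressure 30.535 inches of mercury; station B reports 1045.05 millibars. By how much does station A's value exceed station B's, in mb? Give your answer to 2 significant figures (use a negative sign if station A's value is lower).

station A: 30.535 inHg = 1034.03 mb.
Difference: 1034.03 − 1045.05 = -11 mb.

-11 mb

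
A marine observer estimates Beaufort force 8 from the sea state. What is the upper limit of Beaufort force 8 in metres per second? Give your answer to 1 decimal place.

20.7 m/s

Beaufort 8 (gale) spans 17.2–20.7 m/s.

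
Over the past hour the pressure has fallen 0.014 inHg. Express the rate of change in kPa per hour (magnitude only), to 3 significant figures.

0.014 inHg / 1 h × 3.38639 kPa/inHg = 0.0474 kPa/h.

0.0474 kPa per hour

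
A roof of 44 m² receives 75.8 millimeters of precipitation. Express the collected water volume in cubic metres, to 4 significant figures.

1 mm over 1 m² is 1 L, so volume = 75.8 × 44 = 3335.2 L = 3.335 m³.

3.335 cubic metres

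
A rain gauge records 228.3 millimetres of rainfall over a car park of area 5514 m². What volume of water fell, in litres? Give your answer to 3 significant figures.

1 mm over 1 m² is 1 L, so volume = 228.3 × 5514 = 1258846.2 L ≈ 1260000 L.

1260000 litres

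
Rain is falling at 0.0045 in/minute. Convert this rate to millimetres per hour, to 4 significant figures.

6.858 mm/hour

0.0045 in/minute × 25.4 mm/in × 60 minute/hour = 6.858 mm/hour.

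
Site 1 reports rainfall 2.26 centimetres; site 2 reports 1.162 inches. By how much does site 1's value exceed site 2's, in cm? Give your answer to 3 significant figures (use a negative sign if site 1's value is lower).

site 2: 1.162 in = 2.95148 cm.
Difference: 2.26000 − 2.95148 = -0.691 cm.

-0.691 cm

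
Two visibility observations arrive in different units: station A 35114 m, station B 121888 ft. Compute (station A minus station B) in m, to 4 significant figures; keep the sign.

-2037 m

station B: 121888 ft = 37151.46 m.
Difference: 35114.00 − 37151.46 = -2037 m.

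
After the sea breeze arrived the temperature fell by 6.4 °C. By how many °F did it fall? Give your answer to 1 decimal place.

A change of 1 °C equals a change of 1.8 °F: Δ°F = 6.4 × 1.8 = 11.5 °F.

11.5 °F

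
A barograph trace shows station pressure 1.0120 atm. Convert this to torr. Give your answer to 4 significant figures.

769.1 mmHg

1 atm = 760 mmHg, so 1.0120 × 760 = 769.1 mmHg.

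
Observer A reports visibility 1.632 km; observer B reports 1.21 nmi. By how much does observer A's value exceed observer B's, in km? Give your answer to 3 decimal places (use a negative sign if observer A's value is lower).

observer B: 1.21 nmi = 2.24092 km.
Difference: 1.63200 − 2.24092 = -0.609 km.

-0.609 km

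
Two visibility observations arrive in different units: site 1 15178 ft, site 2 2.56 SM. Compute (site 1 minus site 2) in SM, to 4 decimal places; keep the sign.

site 1: 15178 ft = 2.874621 SM.
Difference: 2.874621 − 2.560000 = 0.3146 SM.

0.3146 SM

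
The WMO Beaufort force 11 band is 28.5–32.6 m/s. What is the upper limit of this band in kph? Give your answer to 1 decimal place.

117.4 km/h

28.5–32.6 m/s × 3.6 = 102.6–117.4 km/h.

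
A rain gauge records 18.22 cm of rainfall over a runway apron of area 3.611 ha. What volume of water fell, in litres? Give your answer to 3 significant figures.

6580000 litres

Depth: 18.22 cm × 10 = 182.2 mm.
Area: 3.611 ha = 36110 m².
1 mm over 1 m² is 1 L, so volume = 182.2 × 36110 = 6579242 L ≈ 6580000 L.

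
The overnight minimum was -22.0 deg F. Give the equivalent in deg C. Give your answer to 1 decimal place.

-30.0 °C

°C = (°F − 32) × 5/9 = (-22.0 − 32) / 1.8 = -30.0 °C.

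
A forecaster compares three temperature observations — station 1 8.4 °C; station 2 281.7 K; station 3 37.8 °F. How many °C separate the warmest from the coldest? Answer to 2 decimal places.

5.33 °C

station 2: 281.7 K = 8.550 °C.
station 3: 37.8 °F = 3.222 °C.
Spread: 8.550 − 3.222 = 5.328 °C.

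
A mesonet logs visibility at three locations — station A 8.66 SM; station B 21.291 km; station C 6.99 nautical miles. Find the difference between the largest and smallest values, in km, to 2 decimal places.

station A: 8.66 SM = 13.9369 km.
station C: 6.99 nmi = 12.9455 km.
Spread: 21.2910 − 12.9455 = 8.35 km.

8.35 km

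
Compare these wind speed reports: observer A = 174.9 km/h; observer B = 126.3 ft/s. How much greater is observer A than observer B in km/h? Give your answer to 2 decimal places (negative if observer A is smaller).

observer B: 126.3 ft/s = 138.5865 km/h.
Difference: 174.9000 − 138.5865 = 36.31 km/h.

36.31 km/h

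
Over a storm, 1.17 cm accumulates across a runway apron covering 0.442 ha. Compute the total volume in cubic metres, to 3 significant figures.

Depth: 1.17 cm × 10 = 11.7 mm.
Area: 0.442 ha = 4420 m².
1 mm over 1 m² is 1 L, so volume = 11.7 × 4420 = 51714 L = 51.7 m³.

51.7 cubic metres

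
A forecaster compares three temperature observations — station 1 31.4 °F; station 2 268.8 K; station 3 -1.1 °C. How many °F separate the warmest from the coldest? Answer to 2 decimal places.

7.23 °F

station 1: 31.4 °F = -0.333 °C.
station 2: 268.8 K = -4.350 °C.
Spread: (-0.333) − (-4.350) = 4.017 °C = 7.23 °F.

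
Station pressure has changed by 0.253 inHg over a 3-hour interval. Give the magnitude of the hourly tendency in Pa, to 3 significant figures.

0.253 inHg / 3 h × 3386.39 Pa/inHg = 286 Pa/h.

286 Pa per hour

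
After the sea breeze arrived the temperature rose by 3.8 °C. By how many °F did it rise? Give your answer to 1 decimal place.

For a temperature change the 32° offset cancels: Δ°F = 3.8 × 1.8 = 6.8 °F.

6.8 °F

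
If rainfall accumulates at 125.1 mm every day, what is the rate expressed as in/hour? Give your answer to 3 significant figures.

0.205 in/hour

125.1 mm/day × 0.0393701 in/mm × 0.0416667 day/hour = 0.205 in/hour.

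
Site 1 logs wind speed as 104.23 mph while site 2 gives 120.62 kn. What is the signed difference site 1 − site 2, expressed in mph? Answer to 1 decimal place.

-34.6 mph

site 2: 120.62 kt = 138.807 mph.
Difference: 104.230 − 138.807 = -34.6 mph.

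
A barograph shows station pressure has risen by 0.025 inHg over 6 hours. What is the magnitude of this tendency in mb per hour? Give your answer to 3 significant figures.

0.141 mb per hour

0.025 inHg / 6 h × 33.8639 mb/inHg = 0.141 mb/h.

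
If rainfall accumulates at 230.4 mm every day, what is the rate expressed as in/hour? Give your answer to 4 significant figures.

230.4 mm/day × 0.0393701 in/mm × 0.0416667 day/hour = 0.3780 in/hour.

0.3780 in/hour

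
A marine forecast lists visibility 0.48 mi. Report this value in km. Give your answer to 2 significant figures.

1 SM = 1.60934 km, so 0.48 × 1.60934 = 0.77 km.

0.77 km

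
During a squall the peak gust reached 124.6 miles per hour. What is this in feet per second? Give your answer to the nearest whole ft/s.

183 ft/s

1 mph = 1.46667 ft/s, so 124.6 × 1.46667 = 183 ft/s.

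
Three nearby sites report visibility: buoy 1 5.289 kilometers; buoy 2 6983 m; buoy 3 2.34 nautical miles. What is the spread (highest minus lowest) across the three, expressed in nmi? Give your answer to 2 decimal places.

buoy 1: 5.289 km = 2.8558 nmi.
buoy 2: 6983 m = 3.7705 nmi.
Spread: 3.7705 − 2.3400 = 1.43 nmi.

1.43 nmi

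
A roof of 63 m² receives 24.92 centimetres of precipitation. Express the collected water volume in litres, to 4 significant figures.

Depth: 24.92 cm × 10 = 249.2 mm.
1 mm over 1 m² is 1 L, so volume = 249.2 × 63 = 15699.6 L ≈ 15700 L.

15700 litres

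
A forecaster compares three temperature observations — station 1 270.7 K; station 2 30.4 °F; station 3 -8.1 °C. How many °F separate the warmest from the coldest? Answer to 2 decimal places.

12.98 °F

station 1: 270.7 K = -2.450 °C.
station 2: 30.4 °F = -0.889 °C.
Spread: (-0.889) − (-8.100) = 7.211 °C = 12.98 °F.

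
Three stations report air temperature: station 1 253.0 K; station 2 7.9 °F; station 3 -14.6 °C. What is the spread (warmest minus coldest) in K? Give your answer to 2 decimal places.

6.76 K

station 1: 253.0 K = -20.150 °C.
station 2: 7.9 °F = -13.389 °C.
Spread: (-13.389) − (-20.150) = 6.761 °C.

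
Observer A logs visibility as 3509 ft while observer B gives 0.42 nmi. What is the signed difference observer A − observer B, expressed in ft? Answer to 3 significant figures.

957 ft

observer B: 0.42 nmi = 2551.97 ft.
Difference: 3509.00 − 2551.97 = 957 ft.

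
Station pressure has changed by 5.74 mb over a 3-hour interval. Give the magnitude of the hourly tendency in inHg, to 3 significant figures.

0.0565 inHg per hour

5.74 mb / 3 h × 0.02953 inHg/mb = 0.0565 inHg/h.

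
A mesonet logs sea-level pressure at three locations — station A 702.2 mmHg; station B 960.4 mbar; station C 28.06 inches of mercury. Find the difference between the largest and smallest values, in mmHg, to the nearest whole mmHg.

18 mmHg

station B: 960.4 mb = 720.36 mmHg.
station C: 28.06 inHg = 712.72 mmHg.
Spread: 720.36 − 702.20 = 18 mmHg.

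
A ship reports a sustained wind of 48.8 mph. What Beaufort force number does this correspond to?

48.8 mph = 21.8 m/s, which is Beaufort 9 (strong gale, 20.8–24.4 m/s).

Beaufort force 9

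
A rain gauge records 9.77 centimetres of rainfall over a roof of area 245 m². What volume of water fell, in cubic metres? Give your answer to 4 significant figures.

23.94 cubic metres

Depth: 9.77 cm × 10 = 97.7 mm.
1 mm over 1 m² is 1 L, so volume = 97.7 × 245 = 23936.5 L = 23.94 m³.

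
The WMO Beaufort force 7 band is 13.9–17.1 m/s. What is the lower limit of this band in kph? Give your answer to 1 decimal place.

50.0 km/h

13.9–17.1 m/s × 3.6 = 50.0–61.6 km/h.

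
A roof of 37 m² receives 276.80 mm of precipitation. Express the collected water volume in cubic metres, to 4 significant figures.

10.24 cubic metres

1 mm over 1 m² is 1 L, so volume = 276.8 × 37 = 10241.6 L = 10.24 m³.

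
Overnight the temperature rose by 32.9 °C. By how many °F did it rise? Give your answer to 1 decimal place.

59.2 °F

A change of 1 °C equals a change of 1.8 °F: Δ°F = 32.9 × 1.8 = 59.2 °F.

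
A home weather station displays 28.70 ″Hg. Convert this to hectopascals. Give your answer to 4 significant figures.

971.9 hPa

1 inHg = 33.8639 hPa, so 28.70 × 33.8639 = 971.9 hPa.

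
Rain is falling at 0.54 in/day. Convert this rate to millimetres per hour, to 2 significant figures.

0.57 mm/hour

0.54 in/day × 25.4 mm/in × 0.0416667 day/hour = 0.57 mm/hour.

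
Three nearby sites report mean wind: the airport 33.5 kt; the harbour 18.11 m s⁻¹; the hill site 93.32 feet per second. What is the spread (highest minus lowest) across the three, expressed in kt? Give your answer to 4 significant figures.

the harbour: 18.11 m/s = 35.2030 kt.
the hill site: 93.32 ft/s = 55.2906 kt.
Spread: 55.2906 − 33.5000 = 21.79 kt.

21.79 kt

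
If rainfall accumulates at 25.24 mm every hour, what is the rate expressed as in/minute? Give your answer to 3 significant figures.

0.0166 in/minute

25.24 mm/hour × 0.0393701 in/mm × 0.0166667 hour/minute = 0.0166 in/minute.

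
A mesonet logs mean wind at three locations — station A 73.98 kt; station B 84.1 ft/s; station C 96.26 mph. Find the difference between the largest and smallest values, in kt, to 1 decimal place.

station B: 84.1 ft/s = 49.828 kt.
station C: 96.26 mph = 83.648 kt.
Spread: 83.648 − 49.828 = 33.8 kt.

33.8 kt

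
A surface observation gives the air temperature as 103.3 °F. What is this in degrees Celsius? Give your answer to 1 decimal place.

39.6 °C

°C = (°F − 32) × 5/9 = (103.3 − 32) / 1.8 = 39.6 °C.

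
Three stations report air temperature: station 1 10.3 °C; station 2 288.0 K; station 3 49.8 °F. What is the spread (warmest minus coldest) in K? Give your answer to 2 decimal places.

station 2: 288.0 K = 14.850 °C.
station 3: 49.8 °F = 9.889 °C.
Spread: 14.850 − 9.889 = 4.961 °C.

4.96 K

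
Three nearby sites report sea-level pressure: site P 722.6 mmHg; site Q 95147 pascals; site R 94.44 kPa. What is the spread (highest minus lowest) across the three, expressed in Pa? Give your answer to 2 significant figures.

site P: 722.6 mmHg = 96338.76 Pa.
site R: 94.44 kPa = 94440.00 Pa.
Spread: 96338.76 − 94440.00 = 1900 Pa.

1900 Pa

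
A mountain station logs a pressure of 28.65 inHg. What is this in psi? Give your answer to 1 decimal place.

14.1 psi

1 inHg = 0.491154 psi, so 28.65 × 0.491154 = 14.1 psi.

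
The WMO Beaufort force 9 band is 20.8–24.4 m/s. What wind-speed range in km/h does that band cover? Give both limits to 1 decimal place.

20.8–24.4 m/s × 3.6 = 74.9–87.8 km/h.

74.9 to 87.8 km/h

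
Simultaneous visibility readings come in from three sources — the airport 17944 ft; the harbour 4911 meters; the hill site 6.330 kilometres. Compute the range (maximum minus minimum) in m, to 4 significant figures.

the airport: 17944 ft = 5469.33 m.
the hill site: 6.330 km = 6330.00 m.
Spread: 6330.00 − 4911.00 = 1419 m.

1419 m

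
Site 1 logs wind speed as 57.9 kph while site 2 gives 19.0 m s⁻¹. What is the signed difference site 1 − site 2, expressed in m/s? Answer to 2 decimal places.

site 1: 57.9 km/h = 16.0833 m/s.
Difference: 16.0833 − 19.0000 = -2.92 m/s.

-2.92 m/s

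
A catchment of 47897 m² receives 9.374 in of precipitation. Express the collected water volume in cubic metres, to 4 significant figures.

11400 cubic metres

Depth: 9.374 in × 25.4 = 238.0996 mm.
1 mm over 1 m² is 1 L, so volume = 238.0996 × 47897 = 11404257 L = 11400 m³.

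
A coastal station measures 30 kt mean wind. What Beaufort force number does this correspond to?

Beaufort force 7

30 kt lies in the Beaufort 7 band (near gale, 28–33 kt).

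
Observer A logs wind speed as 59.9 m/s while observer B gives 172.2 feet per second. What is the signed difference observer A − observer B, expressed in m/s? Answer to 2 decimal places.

observer B: 172.2 ft/s = 52.4866 m/s.
Difference: 59.9000 − 52.4866 = 7.41 m/s.

7.41 m/s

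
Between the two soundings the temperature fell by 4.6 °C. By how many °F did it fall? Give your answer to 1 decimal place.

A change of 1 °C equals a change of 1.8 °F: Δ°F = 4.6 × 1.8 = 8.3 °F.

8.3 °F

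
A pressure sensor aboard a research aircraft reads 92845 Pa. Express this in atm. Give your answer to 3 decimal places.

0.916 atm

1 Pa = 9.86923e-06 atm, so 92845 × 9.86923e-06 = 0.916 atm.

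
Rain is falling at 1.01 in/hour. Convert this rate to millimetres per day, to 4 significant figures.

1.01 in/hour × 25.4 mm/in × 24 hour/day = 615.7 mm/day.

615.7 mm/day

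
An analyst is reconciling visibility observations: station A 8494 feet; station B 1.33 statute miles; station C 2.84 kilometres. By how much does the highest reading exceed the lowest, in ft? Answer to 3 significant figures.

station B: 1.33 SM = 7022.40 ft.
station C: 2.84 km = 9317.59 ft.
Spread: 9317.59 − 7022.40 = 2300 ft.

2300 ft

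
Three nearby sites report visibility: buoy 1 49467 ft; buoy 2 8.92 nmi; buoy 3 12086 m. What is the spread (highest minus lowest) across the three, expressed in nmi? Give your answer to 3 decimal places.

buoy 1: 49467 ft = 8.14122 nmi.
buoy 3: 12086 m = 6.52592 nmi.
Spread: 8.92000 − 6.52592 = 2.394 nmi.

2.394 nmi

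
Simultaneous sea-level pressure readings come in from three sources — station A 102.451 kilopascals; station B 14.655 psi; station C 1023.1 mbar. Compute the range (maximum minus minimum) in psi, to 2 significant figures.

0.20 psi

station A: 102.451 kPa = 14.8593 psi.
station C: 1023.1 mb = 14.8388 psi.
Spread: 14.8593 − 14.6550 = 0.20 psi.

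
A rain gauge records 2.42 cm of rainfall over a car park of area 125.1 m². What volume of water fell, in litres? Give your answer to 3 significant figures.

3030 litres

Depth: 2.42 cm × 10 = 24.2 mm.
1 mm over 1 m² is 1 L, so volume = 24.2 × 125.1 = 3027.42 L ≈ 3030 L.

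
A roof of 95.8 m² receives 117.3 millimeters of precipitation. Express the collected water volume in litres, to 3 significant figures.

11200 litres

1 mm over 1 m² is 1 L, so volume = 117.3 × 95.8 = 11237.34 L ≈ 11200 L.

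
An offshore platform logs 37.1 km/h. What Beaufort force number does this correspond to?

37.1 km/h = 10.3 m/s, which is Beaufort 5 (fresh breeze, 8.0–10.7 m/s).

Beaufort force 5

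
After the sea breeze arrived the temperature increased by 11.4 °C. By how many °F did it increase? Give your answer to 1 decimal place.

20.5 °F

For a temperature change the 32° offset cancels: Δ°F = 11.4 × 1.8 = 20.5 °F.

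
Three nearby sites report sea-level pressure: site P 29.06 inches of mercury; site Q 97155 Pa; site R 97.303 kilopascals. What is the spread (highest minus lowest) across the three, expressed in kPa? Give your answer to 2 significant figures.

1.3 kPa

site P: 29.06 inHg = 98.408 kPa.
site Q: 97155 Pa = 97.155 kPa.
Spread: 98.408 − 97.155 = 1.3 kPa.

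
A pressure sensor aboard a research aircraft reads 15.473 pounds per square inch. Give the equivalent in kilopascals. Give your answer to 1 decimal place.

106.7 kPa

1 psi = 6.89476 kPa, so 15.473 × 6.89476 = 106.7 kPa.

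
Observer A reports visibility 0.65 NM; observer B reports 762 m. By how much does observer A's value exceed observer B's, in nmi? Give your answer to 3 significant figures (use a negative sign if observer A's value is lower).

observer B: 762 m = 0.41145 nmi.
Difference: 0.65000 − 0.41145 = 0.239 nmi.

0.239 nmi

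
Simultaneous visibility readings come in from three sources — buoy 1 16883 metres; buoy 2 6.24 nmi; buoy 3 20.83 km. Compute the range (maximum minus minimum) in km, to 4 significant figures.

buoy 1: 16883 m = 16.88300 km.
buoy 2: 6.24 nmi = 11.55648 km.
Spread: 20.83000 − 11.55648 = 9.274 km.

9.274 km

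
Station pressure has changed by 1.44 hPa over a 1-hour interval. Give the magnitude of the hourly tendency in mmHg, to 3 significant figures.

1.44 hPa / 1 h × 0.750062 mmHg/hPa = 1.08 mmHg/h.

1.08 mmHg per hour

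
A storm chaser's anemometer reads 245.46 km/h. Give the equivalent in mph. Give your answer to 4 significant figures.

152.5 mph

1 km/h = 0.621371 mph, so 245.46 × 0.621371 = 152.5 mph.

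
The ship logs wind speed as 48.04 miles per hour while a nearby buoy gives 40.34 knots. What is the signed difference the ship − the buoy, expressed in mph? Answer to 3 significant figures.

the buoy: 40.34 kt = 46.4224 mph.
Difference: 48.0400 − 46.4224 = 1.62 mph.

1.62 mph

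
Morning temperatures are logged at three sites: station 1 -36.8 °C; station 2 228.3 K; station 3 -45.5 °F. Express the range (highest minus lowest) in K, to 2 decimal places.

station 2: 228.3 K = -44.850 °C.
station 3: -45.5 °F = -43.056 °C.
Spread: (-36.800) − (-44.850) = 8.050 °C.

8.05 K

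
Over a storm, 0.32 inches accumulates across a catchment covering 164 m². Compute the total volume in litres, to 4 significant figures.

Depth: 0.32 in × 25.4 = 8.128 mm.
1 mm over 1 m² is 1 L, so volume = 8.128 × 164 = 1332.992 L ≈ 1333 L.

1333 litres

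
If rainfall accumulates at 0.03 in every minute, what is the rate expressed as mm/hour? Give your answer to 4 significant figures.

0.03 in/minute × 25.4 mm/in × 60 minute/hour = 45.72 mm/hour.

45.72 mm/hour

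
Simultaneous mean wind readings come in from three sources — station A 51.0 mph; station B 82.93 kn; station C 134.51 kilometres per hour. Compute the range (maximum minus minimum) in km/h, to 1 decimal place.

station A: 51.0 mph = 82.077 km/h.
station B: 82.93 kt = 153.586 km/h.
Spread: 153.586 − 82.077 = 71.5 km/h.

71.5 km/h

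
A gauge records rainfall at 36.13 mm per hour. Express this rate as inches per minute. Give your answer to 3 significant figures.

0.0237 in/minute

36.13 mm/hour × 0.0393701 in/mm × 0.0166667 hour/minute = 0.0237 in/minute.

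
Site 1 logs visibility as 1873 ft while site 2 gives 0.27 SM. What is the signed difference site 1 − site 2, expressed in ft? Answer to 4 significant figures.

447.4 ft

site 2: 0.27 SM = 1425.600 ft.
Difference: 1873.000 − 1425.600 = 447.4 ft.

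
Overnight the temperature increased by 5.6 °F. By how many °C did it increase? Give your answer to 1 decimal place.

3.1 °C

Converting a difference, only the 9/5 scale factor applies: Δ°C = 5.6 × 0.5556 = 3.1 °C.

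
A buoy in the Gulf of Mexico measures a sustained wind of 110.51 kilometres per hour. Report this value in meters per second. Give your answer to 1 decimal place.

1 km/h = 0.277778 m/s, so 110.51 × 0.277778 = 30.7 m/s.

30.7 m/s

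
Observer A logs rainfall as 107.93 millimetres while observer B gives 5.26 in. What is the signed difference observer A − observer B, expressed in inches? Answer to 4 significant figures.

-1.011 in

observer A: 107.93 mm = 4.24921 in.
Difference: 4.24921 − 5.26000 = -1.011 in.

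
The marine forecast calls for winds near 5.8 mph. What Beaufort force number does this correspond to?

Beaufort force 2

5.8 mph = 2.6 m/s, which is Beaufort 2 (light breeze, 1.6–3.3 m/s).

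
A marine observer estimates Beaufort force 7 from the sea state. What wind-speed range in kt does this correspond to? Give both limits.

Beaufort 7 (near gale) spans 28–33 knots.

28 to 33 kt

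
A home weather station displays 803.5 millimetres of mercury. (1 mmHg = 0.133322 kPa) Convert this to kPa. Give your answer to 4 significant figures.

1 mmHg = 0.133322 kPa, so 803.5 × 0.133322 = 107.1 kPa.

107.1 kPa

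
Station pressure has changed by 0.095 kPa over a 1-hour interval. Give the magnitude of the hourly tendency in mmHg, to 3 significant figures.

0.095 kPa / 1 h × 7.50062 mmHg/kPa = 0.713 mmHg/h.

0.713 mmHg per hour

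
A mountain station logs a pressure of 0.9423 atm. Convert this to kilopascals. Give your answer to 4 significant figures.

95.48 kPa

1 atm = 101.325 kPa, so 0.9423 × 101.325 = 95.48 kPa.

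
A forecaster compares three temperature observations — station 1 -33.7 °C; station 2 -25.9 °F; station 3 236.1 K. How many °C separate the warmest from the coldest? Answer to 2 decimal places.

station 2: -25.9 °F = -32.167 °C.
station 3: 236.1 K = -37.050 °C.
Spread: (-32.167) − (-37.050) = 4.883 °C.

4.88 °C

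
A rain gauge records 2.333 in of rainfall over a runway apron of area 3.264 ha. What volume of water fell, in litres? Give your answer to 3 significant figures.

1930000 litres

Depth: 2.333 in × 25.4 = 59.2582 mm.
Area: 3.264 ha = 32640 m².
1 mm over 1 m² is 1 L, so volume = 59.2582 × 32640 = 1934187.6 L ≈ 1930000 L.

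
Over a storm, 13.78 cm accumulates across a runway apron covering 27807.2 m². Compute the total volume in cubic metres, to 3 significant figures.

3830 cubic metres

Depth: 13.78 cm × 10 = 137.8 mm.
1 mm over 1 m² is 1 L, so volume = 137.8 × 27807.2 = 3831832.2 L = 3830 m³.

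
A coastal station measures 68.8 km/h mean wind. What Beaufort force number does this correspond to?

68.8 km/h = 19.1 m/s, which is Beaufort 8 (gale, 17.2–20.7 m/s).

Beaufort force 8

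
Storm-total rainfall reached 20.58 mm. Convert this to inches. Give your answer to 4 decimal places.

0.8102 in

1 mm = 0.0393701 in, so 20.58 × 0.0393701 = 0.8102 in.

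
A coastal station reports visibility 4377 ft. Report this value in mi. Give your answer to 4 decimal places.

1 ft = 0.000189394 SM, so 4377 × 0.000189394 = 0.8290 SM.

0.8290 SM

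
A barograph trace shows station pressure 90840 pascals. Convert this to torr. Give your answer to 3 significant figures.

1 Pa = 0.00750062 mmHg, so 90840 × 0.00750062 = 681 mmHg.

681 mmHg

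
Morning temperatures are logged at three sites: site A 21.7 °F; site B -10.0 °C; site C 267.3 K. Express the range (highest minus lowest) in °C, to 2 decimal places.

site A: 21.7 °F = -5.722 °C.
site C: 267.3 K = -5.850 °C.
Spread: (-5.722) − (-10.000) = 4.278 °C.

4.28 °C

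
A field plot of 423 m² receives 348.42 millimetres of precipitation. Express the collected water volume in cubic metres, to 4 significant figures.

1 mm over 1 m² is 1 L, so volume = 348.42 × 423 = 147381.66 L = 147.4 m³.

147.4 cubic metres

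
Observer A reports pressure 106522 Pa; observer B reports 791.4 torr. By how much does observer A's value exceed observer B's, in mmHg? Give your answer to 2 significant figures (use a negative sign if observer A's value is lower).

observer A: 106522 Pa = 798.981 mmHg.
Difference: 798.981 − 791.400 = 7.6 mmHg.

7.6 mmHg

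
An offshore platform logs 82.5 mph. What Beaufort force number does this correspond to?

82.5 mph = 36.9 m/s, which is Beaufort 12 (hurricane force, ≥32.7 m/s).

Beaufort force 12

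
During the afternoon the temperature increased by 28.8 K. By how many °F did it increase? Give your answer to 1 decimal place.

51.8 °F

Converting a difference, only the 9/5 scale factor applies: Δ°F = 28.8 × 1.8 = 51.8 °F.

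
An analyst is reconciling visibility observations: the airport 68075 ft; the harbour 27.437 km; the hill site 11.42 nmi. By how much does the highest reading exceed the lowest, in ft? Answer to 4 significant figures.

the harbour: 27.437 km = 90016.40 ft.
the hill site: 11.42 nmi = 69389.24 ft.
Spread: 90016.40 − 68075.00 = 21940 ft.

21940 ft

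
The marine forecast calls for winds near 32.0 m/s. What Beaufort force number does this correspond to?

32.0 m/s lies in the Beaufort 11 band (violent storm, 28.5–32.6 m/s).

Beaufort force 11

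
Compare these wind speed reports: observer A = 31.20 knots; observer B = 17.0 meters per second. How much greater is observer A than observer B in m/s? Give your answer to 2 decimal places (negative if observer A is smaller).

-0.95 m/s

observer A: 31.20 kt = 16.0507 m/s.
Difference: 16.0507 − 17.0000 = -0.95 m/s.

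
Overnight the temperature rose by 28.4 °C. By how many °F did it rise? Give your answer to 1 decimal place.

Converting a difference, only the 9/5 scale factor applies: Δ°F = 28.4 × 1.8 = 51.1 °F.

51.1 °F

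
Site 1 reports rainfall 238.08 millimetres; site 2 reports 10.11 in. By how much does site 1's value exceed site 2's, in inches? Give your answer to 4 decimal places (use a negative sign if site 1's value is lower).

site 1: 238.08 mm = 9.373228 in.
Difference: 9.373228 − 10.110000 = -0.7368 in.

-0.7368 in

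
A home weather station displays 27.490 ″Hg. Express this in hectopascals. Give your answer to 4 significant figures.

1 inHg = 33.8639 hPa, so 27.490 × 33.8639 = 930.9 hPa.

930.9 hPa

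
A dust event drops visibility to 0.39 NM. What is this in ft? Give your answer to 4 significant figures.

1 nmi = 6076.12 ft, so 0.39 × 6076.12 = 2370 ft.

2370 ft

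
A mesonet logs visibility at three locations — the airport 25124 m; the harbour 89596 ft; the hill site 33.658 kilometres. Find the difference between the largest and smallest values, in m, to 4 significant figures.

the harbour: 89596 ft = 27308.86 m.
the hill site: 33.658 km = 33658.00 m.
Spread: 33658.00 − 25124.00 = 8534 m.

8534 m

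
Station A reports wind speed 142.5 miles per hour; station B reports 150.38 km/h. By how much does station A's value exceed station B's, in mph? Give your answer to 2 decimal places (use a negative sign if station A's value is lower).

station B: 150.38 km/h = 93.4418 mph.
Difference: 142.5000 − 93.4418 = 49.06 mph.

49.06 mph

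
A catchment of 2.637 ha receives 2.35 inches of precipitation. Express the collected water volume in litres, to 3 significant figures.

Depth: 2.35 in × 25.4 = 59.69 mm.
Area: 2.637 ha = 26370 m².
1 mm over 1 m² is 1 L, so volume = 59.69 × 26370 = 1574025.3 L ≈ 1570000 L.

1570000 litres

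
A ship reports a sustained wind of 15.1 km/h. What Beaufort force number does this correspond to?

15.1 km/h = 4.2 m/s, which is Beaufort 3 (gentle breeze, 3.4–5.4 m/s).

Beaufort force 3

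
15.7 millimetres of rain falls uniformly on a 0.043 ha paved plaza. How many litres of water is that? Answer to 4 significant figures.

Area: 0.043 ha = 430 m².
1 mm over 1 m² is 1 L, so volume = 15.7 × 430 = 6751 L.

6751 litres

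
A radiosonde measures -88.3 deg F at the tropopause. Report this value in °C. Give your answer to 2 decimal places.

-66.83 °C

°C = (°F − 32) × 5/9 = (-88.3 − 32) / 1.8 = -66.83 °C.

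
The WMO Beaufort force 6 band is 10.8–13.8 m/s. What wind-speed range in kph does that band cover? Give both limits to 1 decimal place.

38.9 to 49.7 km/h

10.8–13.8 m/s × 3.6 = 38.9–49.7 km/h.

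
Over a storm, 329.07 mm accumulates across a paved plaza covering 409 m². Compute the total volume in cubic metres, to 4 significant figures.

1 mm over 1 m² is 1 L, so volume = 329.07 × 409 = 134589.63 L = 134.6 m³.

134.6 cubic metres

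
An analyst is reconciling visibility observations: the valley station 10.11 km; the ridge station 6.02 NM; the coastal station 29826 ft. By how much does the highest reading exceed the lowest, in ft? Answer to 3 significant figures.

the valley station: 10.11 km = 33169.29 ft.
the ridge station: 6.02 nmi = 36578.22 ft.
Spread: 36578.22 − 29826.00 = 6750 ft.

6750 ft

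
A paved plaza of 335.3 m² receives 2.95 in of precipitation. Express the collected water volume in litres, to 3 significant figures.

25100 litres

Depth: 2.95 in × 25.4 = 74.93 mm.
1 mm over 1 m² is 1 L, so volume = 74.93 × 335.3 = 25124.029 L ≈ 25100 L.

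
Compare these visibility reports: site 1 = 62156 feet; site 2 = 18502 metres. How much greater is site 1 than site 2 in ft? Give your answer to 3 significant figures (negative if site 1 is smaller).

site 2: 18502 m = 60702.10 ft.
Difference: 62156.00 − 60702.10 = 1450 ft.

1450 ft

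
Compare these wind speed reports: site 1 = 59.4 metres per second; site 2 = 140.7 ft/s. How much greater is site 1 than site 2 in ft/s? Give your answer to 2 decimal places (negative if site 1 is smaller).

54.18 ft/s

site 1: 59.4 m/s = 194.8819 ft/s.
Difference: 194.8819 − 140.7000 = 54.18 ft/s.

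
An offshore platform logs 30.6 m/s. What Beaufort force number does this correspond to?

Beaufort force 11

30.6 m/s lies in the Beaufort 11 band (violent storm, 28.5–32.6 m/s).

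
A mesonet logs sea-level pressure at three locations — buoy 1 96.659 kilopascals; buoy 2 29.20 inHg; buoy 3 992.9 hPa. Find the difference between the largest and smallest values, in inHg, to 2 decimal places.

buoy 1: 96.659 kPa = 28.5434 inHg.
buoy 3: 992.9 hPa = 29.3203 inHg.
Spread: 29.3203 − 28.5434 = 0.78 inHg.

0.78 inHg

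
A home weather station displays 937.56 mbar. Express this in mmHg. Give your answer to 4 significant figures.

1 mb = 0.750062 mmHg, so 937.56 × 0.750062 = 703.2 mmHg.

703.2 mmHg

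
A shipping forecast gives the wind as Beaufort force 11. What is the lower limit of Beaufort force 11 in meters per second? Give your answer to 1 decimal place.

Beaufort 11 (violent storm) spans 28.5–32.6 m/s.

28.5 m/s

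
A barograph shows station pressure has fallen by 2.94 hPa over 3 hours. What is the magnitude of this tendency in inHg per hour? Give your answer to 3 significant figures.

2.94 hPa / 3 h × 0.02953 inHg/hPa = 0.0289 inHg/h.

0.0289 inHg per hour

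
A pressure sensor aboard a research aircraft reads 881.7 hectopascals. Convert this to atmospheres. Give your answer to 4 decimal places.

1 hPa = 0.000986923 atm, so 881.7 × 0.000986923 = 0.8702 atm.

0.8702 atm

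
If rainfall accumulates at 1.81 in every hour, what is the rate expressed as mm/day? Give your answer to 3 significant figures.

1100 mm/day

1.81 in/hour × 25.4 mm/in × 24 hour/day = 1100 mm/day.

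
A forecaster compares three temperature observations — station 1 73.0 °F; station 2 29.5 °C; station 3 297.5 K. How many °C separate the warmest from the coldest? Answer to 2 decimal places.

6.72 °C

station 1: 73.0 °F = 22.778 °C.
station 3: 297.5 K = 24.350 °C.
Spread: 29.500 − 22.778 = 6.722 °C.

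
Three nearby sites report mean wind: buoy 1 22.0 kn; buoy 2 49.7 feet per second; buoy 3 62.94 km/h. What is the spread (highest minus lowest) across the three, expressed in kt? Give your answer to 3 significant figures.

buoy 2: 49.7 ft/s = 29.446 kt.
buoy 3: 62.94 km/h = 33.985 kt.
Spread: 33.985 − 22.000 = 12.0 kt.

12.0 kt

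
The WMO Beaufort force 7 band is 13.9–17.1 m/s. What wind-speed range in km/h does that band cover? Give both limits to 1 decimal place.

13.9–17.1 m/s × 3.6 = 50.0–61.6 km/h.

50.0 to 61.6 km/h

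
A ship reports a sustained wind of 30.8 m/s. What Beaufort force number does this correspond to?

Beaufort force 11

30.8 m/s lies in the Beaufort 11 band (violent storm, 28.5–32.6 m/s).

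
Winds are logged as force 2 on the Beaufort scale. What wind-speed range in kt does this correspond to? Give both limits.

Beaufort 2 (light breeze) spans 4–6 knots.

4 to 6 kt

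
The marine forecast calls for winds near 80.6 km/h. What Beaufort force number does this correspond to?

Beaufort force 9

80.6 km/h = 22.4 m/s, which is Beaufort 9 (strong gale, 20.8–24.4 m/s).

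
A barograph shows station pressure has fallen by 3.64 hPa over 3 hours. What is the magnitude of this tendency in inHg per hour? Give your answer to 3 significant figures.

3.64 hPa / 3 h × 0.02953 inHg/hPa = 0.0358 inHg/h.

0.0358 inHg per hour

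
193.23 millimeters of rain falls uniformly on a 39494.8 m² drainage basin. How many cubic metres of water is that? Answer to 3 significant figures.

1 mm over 1 m² is 1 L, so volume = 193.23 × 39494.8 = 7631580.2 L = 7630 m³.

7630 cubic metres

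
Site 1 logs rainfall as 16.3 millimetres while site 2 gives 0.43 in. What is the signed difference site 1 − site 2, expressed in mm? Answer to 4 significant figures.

5.378 mm

site 2: 0.43 in = 10.92200 mm.
Difference: 16.30000 − 10.92200 = 5.378 mm.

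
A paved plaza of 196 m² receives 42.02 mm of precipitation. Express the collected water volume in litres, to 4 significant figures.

8236 litres

1 mm over 1 m² is 1 L, so volume = 42.02 × 196 = 8235.92 L ≈ 8236 L.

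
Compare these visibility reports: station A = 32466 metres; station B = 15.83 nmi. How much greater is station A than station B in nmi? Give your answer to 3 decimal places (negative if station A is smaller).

station A: 32466 m = 17.53024 nmi.
Difference: 17.53024 − 15.83000 = 1.700 nmi.

1.700 nmi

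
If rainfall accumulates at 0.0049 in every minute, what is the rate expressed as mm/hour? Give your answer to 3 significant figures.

0.0049 in/minute × 25.4 mm/in × 60 minute/hour = 7.47 mm/hour.

7.47 mm/hour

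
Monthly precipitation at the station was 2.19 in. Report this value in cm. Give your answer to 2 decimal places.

5.56 cm

1 in = 2.54 cm, so 2.19 × 2.54 = 5.56 cm.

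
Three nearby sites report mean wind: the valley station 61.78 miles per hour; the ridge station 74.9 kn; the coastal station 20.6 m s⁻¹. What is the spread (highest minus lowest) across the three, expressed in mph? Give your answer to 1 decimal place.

the ridge station: 74.9 kt = 86.193 mph.
the coastal station: 20.6 m/s = 46.081 mph.
Spread: 86.193 − 46.081 = 40.1 mph.

40.1 mph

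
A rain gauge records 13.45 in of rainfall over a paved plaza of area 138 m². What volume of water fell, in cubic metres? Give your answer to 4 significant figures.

Depth: 13.45 in × 25.4 = 341.63 mm.
1 mm over 1 m² is 1 L, so volume = 341.63 × 138 = 47144.94 L = 47.14 m³.

47.14 cubic metres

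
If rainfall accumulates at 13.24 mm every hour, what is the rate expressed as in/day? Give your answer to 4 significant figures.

13.24 mm/hour × 0.0393701 in/mm × 24 hour/day = 12.51 in/day.

12.51 in/day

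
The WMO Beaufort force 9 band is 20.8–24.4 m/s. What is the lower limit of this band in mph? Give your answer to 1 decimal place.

46.5 mph

20.8–24.4 m/s × 2.237 = 46.5–54.6 mph.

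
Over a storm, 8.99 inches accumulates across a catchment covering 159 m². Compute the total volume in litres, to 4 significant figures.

Depth: 8.99 in × 25.4 = 228.346 mm.
1 mm over 1 m² is 1 L, so volume = 228.346 × 159 = 36307.014 L ≈ 36310 L.

36310 litres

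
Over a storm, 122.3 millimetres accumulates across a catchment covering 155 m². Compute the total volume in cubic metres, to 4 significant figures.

1 mm over 1 m² is 1 L, so volume = 122.3 × 155 = 18956.5 L = 18.96 m³.

18.96 cubic metres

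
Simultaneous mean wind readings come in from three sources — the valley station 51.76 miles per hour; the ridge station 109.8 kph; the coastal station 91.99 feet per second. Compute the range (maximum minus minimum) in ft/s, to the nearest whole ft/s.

the valley station: 51.76 mph = 75.91 ft/s.
the ridge station: 109.8 km/h = 100.07 ft/s.
Spread: 100.07 − 75.91 = 24 ft/s.

24 ft/s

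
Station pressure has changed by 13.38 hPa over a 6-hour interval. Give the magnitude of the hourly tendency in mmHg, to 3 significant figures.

13.38 hPa / 6 h × 0.750062 mmHg/hPa = 1.67 mmHg/h.

1.67 mmHg per hour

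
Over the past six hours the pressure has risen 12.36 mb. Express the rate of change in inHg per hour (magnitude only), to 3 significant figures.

0.0608 inHg per hour

12.36 mb / 6 h × 0.02953 inHg/mb = 0.0608 inHg/h.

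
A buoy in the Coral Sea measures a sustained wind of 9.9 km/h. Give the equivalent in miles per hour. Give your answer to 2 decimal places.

1 km/h = 0.621371 mph, so 9.9 × 0.621371 = 6.15 mph.

6.15 mph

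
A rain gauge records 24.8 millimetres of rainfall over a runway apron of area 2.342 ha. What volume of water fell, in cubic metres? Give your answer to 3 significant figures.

581 cubic metres

Area: 2.342 ha = 23420 m².
1 mm over 1 m² is 1 L, so volume = 24.8 × 23420 = 580816 L = 581 m³.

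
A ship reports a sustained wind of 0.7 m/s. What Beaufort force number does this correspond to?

0.7 m/s lies in the Beaufort 1 band (light air, 0.3–1.5 m/s).

Beaufort force 1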